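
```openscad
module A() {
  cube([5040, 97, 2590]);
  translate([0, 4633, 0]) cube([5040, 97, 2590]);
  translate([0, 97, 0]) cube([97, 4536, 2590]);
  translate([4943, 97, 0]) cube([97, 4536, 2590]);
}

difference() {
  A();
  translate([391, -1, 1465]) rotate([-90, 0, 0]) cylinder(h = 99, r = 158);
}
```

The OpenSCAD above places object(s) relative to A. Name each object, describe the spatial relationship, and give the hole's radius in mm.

The subtracted cylinder has r = 158 mm.

A is a house frame. The house frame has a circular hole through its front wall. The hole's radius is 158 mm.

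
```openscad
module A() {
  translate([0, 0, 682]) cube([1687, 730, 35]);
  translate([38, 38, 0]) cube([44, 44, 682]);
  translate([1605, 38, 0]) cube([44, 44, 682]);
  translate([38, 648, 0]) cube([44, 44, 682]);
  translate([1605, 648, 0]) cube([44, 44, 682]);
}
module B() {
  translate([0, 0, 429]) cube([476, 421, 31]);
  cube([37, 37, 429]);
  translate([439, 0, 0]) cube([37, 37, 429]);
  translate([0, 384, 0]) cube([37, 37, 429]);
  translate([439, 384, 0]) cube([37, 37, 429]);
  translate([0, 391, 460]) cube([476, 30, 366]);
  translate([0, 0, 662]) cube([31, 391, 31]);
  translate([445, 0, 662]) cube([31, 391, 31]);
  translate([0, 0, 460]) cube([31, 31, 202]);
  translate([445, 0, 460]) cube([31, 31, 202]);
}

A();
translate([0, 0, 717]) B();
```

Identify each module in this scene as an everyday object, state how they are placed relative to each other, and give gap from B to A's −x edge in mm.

The chair's min-x is at 0; the table's min-x is 0; gap = 0 mm.

A is a table. B is a chair. The chair is on top of the table. The gap from the chair to the table's −x edge is 0 mm.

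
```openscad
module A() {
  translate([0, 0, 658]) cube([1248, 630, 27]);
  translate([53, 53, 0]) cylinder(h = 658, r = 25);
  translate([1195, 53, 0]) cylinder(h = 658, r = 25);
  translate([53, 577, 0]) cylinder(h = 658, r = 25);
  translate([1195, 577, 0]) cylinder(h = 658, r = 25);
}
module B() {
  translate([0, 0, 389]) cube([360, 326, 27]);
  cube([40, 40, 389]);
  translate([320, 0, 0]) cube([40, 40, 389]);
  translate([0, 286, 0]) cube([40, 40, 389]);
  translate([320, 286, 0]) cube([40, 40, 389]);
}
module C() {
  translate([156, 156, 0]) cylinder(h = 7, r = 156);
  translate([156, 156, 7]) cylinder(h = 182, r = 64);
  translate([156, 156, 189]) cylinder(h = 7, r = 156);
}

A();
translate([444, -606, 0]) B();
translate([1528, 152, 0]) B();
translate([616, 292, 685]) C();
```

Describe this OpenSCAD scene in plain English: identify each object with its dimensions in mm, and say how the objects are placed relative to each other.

A is a table: top 1248 mm (x) × 630 mm (y), 27 mm thick, upper face at z = 685 mm, on four round legs of 50 mm diameter, each leg's bounding box inset 28 mm from the nearest pair of top edges, running from z = 0 to the bottom of the top.

B is a four-legged stool. The seat is a 360×326×27 mm slab whose top surface is at z = 416 mm; four square legs, each 40×40 mm in cross-section, run from the floor (z = 0) to the underside of the seat, each flush with a corner of the seat.

C is a spool: two coaxial disc flanges of radius 156 mm and thickness 7 mm, joined by a core cylinder of radius 64 mm and height 182 mm. The lower flange rests on z = 0 and the three cylinders share a vertical axis.

Two stools sit around the table at the −y, +x sides. The spool is on top of the table.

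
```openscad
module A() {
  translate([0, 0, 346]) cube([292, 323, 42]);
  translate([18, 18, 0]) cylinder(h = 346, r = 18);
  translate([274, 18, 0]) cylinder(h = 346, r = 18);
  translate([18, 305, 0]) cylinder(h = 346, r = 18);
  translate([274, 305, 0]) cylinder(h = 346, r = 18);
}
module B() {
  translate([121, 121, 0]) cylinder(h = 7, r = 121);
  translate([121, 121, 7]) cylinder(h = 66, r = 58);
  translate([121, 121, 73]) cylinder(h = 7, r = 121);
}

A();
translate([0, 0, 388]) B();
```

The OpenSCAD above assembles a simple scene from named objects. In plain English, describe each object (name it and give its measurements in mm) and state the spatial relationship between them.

A is a four-legged stool. The seat is a 292×323×42 mm slab whose top surface is at z = 388 mm; four round legs, each 36 mm in diameter, run from the floor (z = 0) to the underside of the seat, each leg's axis is inset half a diameter from the nearest pair of seat edges (so the leg's bounding box is flush with the corner).

B is a spool: two coaxial disc flanges of radius 121 mm and thickness 7 mm, joined by a core cylinder of radius 58 mm and height 66 mm. The lower flange rests on z = 0 and the three cylinders share a vertical axis.

The spool is on top of the stool.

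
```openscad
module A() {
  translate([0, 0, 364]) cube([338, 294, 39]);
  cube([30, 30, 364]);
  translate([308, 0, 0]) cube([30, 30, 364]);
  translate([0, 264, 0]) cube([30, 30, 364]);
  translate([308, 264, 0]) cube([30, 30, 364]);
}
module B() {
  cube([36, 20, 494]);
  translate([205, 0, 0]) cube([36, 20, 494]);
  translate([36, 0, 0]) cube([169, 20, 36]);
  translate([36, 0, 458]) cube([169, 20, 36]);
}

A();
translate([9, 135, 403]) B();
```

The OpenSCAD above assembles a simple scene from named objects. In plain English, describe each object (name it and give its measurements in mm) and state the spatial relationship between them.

A is a simple wooden stool: a rectangular seat 338 mm (x) by 294 mm (y), 39 mm thick, top face at z = 403 mm, on four square legs, each 30×30 mm in cross-section. The legs rest on z = 0, each flush with a corner of the seat.

B is a rectangular picture frame lying in the x–z plane (depth along y). The opening is 169 mm wide (x) by 422 mm tall (z), surrounded by a border 36 mm wide on all four sides. The frame is 20 mm deep and is made of two full-height vertical stiles with two horizontal rails fitted between them.

The picture frame is on top of the stool.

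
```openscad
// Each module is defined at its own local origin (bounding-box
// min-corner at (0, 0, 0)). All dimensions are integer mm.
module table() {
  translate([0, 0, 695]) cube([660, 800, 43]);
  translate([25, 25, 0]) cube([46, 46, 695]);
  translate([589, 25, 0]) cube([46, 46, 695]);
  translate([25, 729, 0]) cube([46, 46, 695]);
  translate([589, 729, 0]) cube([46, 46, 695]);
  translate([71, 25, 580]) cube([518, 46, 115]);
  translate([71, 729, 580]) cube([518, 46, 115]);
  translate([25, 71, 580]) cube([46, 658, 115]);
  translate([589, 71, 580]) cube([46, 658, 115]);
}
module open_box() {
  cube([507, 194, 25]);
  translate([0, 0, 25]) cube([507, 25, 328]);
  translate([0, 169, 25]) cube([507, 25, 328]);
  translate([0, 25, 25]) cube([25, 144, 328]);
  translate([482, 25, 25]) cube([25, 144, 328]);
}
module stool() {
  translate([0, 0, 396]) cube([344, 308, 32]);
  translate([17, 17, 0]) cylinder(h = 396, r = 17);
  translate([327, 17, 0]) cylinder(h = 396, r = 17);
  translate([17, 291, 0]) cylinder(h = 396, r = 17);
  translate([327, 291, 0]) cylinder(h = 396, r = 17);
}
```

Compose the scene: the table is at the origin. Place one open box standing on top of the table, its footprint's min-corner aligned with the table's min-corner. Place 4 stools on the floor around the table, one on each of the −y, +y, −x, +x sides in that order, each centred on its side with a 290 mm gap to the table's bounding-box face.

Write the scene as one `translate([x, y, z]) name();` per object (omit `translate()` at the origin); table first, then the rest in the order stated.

table();
translate([0, 0, 738]) open_box();
translate([158, -598, 0]) stool();
translate([158, 1090, 0]) stool();
translate([-634, 246, 0]) stool();
translate([950, 246, 0]) stool();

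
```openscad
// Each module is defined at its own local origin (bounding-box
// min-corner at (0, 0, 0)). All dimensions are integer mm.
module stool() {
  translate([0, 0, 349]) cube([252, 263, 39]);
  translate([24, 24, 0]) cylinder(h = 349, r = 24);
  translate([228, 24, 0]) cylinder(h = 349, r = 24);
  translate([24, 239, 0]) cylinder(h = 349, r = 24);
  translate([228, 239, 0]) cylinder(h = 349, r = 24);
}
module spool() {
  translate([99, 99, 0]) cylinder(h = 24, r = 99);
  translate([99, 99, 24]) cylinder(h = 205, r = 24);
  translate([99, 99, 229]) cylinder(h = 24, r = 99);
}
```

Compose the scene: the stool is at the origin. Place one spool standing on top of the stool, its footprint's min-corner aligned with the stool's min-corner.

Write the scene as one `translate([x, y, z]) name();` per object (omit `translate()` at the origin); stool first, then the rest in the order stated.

stool();
translate([0, 0, 388]) spool();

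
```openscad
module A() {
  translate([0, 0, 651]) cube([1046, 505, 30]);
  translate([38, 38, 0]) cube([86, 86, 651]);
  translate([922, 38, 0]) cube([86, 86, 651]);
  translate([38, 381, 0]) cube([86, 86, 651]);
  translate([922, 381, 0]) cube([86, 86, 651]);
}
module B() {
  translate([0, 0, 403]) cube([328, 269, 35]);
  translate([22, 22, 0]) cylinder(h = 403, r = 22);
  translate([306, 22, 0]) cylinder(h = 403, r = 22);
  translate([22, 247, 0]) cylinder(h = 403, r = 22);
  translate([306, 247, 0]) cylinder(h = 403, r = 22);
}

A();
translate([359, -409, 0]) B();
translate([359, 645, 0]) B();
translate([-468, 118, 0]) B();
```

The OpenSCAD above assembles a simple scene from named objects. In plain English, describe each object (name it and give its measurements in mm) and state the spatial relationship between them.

A is a rectangular dining table. The top is 1046×505×30 mm with its upper surface at z = 681 mm. It stands on four 86×86 mm square legs, each inset 38 mm from the nearest pair of top edges, running from the floor to the underside of the top.

B is a simple wooden stool: a rectangular seat 328 mm (x) by 269 mm (y), 35 mm thick, top face at z = 438 mm, on four round legs, each 44 mm in diameter. The legs rest on z = 0, each leg's axis is inset half a diameter from the nearest pair of seat edges (so the leg's bounding box is flush with the corner).

Three stools sit around the table at the −y, +y, −x sides.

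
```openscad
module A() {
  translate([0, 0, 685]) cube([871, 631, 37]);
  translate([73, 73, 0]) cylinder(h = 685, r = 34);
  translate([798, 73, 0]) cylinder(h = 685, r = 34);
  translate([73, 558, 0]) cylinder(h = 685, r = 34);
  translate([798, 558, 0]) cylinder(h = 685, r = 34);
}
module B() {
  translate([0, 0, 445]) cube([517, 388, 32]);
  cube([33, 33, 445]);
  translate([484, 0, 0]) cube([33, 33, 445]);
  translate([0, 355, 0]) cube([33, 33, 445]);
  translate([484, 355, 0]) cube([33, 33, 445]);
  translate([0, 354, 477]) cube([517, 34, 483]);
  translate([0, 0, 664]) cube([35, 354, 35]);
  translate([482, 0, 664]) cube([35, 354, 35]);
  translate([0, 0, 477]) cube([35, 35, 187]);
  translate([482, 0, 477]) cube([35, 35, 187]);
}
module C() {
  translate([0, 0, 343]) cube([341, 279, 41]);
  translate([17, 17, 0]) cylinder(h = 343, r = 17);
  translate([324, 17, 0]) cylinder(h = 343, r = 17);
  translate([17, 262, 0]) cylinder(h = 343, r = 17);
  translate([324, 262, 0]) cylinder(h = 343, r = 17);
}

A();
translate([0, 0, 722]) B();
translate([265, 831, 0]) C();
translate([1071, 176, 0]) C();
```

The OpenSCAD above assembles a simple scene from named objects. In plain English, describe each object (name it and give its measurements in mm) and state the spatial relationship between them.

A is a rectangular dining table. The top is 871×631×37 mm with its upper surface at z = 722 mm. It stands on four round legs of 68 mm diameter, each leg's bounding box inset 39 mm from the nearest pair of top edges, running from the floor to the underside of the top.

B is a chair: 517×388 mm seat, 32 mm thick, top at z = 477 mm, on four 33 mm square corner legs flush with the seat edges. A 34 mm thick backrest slab spans the full seat width, extending 483 mm above the seat top, its back face flush with the seat's +y edge. Two armrests of 35×35 mm section run along each side from the seat's front edge to the front of the backrest, top faces 222 mm above the seat top and outer faces flush with the seat's x-edges; a 35×35 mm post under the front of each armrest stands on the seat at the front corner.

C is a simple wooden stool: a rectangular seat 341 mm (x) by 279 mm (y), 41 mm thick, top face at z = 384 mm, on four round legs, each 34 mm in diameter. The legs rest on z = 0, each leg's axis is inset half a diameter from the nearest pair of seat edges (so the leg's bounding box is flush with the corner).

The chair is on top of the table. Two stools sit around the table at the +y, +x sides.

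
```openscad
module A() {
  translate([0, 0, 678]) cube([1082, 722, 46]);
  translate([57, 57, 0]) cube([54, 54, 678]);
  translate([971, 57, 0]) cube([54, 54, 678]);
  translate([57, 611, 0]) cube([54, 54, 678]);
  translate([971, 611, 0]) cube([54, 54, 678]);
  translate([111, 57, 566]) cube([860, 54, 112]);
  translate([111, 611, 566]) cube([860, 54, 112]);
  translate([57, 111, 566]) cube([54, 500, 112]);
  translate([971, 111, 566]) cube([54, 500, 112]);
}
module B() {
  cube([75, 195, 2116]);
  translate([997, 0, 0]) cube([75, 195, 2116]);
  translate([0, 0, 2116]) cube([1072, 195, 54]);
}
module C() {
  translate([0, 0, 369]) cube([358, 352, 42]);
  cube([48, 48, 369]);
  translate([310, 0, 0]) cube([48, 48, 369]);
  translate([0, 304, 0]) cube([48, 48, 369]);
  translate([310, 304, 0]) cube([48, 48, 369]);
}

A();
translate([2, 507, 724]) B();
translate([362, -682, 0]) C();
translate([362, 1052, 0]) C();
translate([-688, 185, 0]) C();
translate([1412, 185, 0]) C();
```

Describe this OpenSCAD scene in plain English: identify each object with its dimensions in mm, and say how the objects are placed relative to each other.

A is a rectangular dining table. The top is 1082×722×46 mm with its upper surface at z = 724 mm. It stands on four 54×54 mm square legs, each inset 57 mm from the nearest pair of top edges, running from the floor to the underside of the top. Four apron rails, 54 mm thick and 112 mm tall, run between adjacent legs with their top edges flush with the underside of the top and their outer faces flush with the legs' outer faces.

B is a rectangular door frame: two vertical jambs of 75×195 mm section, 2116 mm tall, with a clear opening 922 mm wide between their inner faces. A header 54 mm tall and 195 mm deep lies on top of the jambs and spans the full outside width.

C is a four-legged stool. The seat is a 358×352×42 mm slab whose top surface is at z = 411 mm; four square legs, each 48×48 mm in cross-section, run from the floor (z = 0) to the underside of the seat, each flush with a corner of the seat.

The door frame is on top of the table. Four stools sit around the table at the −y, +y, −x, +x sides.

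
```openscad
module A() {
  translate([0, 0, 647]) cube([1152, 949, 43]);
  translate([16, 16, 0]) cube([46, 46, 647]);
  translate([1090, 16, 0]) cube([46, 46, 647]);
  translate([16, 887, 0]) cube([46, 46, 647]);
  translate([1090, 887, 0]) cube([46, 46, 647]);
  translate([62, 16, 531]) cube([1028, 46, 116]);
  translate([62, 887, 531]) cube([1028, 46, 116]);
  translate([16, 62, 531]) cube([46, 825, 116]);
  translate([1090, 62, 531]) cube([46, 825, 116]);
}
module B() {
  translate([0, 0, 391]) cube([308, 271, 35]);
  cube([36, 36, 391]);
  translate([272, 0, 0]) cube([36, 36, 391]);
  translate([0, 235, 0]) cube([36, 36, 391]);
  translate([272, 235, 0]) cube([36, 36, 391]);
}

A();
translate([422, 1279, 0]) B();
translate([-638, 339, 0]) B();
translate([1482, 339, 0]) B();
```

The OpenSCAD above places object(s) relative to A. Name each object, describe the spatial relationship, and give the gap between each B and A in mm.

A is a table. B is a stool. Three stools sit around the table at the +y, −x, +x sides. The gap between each stool and the table is 330 mm.

Each stool's nearest face is 330 mm from the table's bounding box.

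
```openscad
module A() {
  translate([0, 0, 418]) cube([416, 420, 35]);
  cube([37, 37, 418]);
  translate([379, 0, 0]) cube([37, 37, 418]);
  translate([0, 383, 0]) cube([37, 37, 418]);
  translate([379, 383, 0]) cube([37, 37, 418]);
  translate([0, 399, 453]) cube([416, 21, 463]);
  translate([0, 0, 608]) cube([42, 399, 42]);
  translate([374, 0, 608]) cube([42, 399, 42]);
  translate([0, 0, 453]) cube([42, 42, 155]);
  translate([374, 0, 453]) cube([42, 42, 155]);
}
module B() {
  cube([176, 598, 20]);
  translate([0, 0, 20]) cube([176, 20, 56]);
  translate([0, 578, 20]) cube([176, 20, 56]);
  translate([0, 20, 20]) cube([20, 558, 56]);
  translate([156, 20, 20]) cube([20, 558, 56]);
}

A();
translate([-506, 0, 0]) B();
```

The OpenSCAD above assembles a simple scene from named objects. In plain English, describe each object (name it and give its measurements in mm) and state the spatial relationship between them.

A is a chair: 416×420 mm seat, 35 mm thick, top at z = 453 mm, on four 37 mm square corner legs flush with the seat edges. A 21 mm thick backrest slab spans the full seat width, extending 463 mm above the seat top, its back face flush with the seat's +y edge. Two armrests of 42×42 mm section run along each side from the seat's front edge to the front of the backrest, top faces 197 mm above the seat top and outer faces flush with the seat's x-edges; a 42×42 mm post under the front of each armrest stands on the seat at the front corner.

B is an open-topped rectangular box: outside dimensions 176×598×76 mm, with a uniform wall and base thickness of 20 mm. The base is a full 176×598 slab on the floor; four walls sit on top of the base. The front and back walls (the −y and +y sides) span the full width; the two side walls fit between them.

The open box is on the floor beside the chair on its −x side.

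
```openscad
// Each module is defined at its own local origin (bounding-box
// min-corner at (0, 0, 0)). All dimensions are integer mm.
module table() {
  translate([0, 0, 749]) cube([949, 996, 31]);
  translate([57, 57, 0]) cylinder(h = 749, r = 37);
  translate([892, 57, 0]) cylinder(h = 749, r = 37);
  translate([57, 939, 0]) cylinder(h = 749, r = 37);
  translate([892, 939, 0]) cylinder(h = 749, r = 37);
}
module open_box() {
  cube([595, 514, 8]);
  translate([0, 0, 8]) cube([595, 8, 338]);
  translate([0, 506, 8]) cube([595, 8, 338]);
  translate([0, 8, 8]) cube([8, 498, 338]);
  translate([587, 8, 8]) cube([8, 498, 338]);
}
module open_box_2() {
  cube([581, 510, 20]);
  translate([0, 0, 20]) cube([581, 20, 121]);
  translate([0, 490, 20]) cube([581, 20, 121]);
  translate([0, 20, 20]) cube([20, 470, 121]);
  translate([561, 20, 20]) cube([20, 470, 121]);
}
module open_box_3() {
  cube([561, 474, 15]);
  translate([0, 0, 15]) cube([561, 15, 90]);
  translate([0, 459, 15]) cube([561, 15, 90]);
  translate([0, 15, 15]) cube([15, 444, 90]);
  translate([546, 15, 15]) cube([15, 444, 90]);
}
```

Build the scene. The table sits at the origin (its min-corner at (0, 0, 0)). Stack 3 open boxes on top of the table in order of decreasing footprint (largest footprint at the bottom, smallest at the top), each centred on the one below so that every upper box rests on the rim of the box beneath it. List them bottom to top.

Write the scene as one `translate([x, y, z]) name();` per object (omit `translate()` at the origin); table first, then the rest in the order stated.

table();
translate([177, 241, 780]) open_box();
translate([184, 243, 1126]) open_box_2();
translate([194, 261, 1267]) open_box_3();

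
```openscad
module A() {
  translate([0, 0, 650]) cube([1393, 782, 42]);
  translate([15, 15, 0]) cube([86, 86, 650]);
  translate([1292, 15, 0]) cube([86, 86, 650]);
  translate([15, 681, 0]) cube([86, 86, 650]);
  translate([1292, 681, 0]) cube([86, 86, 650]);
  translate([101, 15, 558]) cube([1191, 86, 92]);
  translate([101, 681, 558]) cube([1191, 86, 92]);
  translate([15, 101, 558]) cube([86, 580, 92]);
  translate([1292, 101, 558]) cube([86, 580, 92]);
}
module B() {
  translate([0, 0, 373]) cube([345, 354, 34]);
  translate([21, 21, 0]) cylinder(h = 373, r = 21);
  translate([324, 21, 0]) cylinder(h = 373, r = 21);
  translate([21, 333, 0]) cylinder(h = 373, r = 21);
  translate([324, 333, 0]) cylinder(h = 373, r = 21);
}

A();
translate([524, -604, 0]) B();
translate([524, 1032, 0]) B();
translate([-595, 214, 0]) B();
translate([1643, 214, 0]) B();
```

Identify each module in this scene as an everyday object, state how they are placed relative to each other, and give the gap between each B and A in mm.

Each stool's nearest face is 250 mm from the table's bounding box.

A is a table. B is a stool. Four stools sit around the table at the −y, +y, −x, +x sides. The gap between each stool and the table is 250 mm.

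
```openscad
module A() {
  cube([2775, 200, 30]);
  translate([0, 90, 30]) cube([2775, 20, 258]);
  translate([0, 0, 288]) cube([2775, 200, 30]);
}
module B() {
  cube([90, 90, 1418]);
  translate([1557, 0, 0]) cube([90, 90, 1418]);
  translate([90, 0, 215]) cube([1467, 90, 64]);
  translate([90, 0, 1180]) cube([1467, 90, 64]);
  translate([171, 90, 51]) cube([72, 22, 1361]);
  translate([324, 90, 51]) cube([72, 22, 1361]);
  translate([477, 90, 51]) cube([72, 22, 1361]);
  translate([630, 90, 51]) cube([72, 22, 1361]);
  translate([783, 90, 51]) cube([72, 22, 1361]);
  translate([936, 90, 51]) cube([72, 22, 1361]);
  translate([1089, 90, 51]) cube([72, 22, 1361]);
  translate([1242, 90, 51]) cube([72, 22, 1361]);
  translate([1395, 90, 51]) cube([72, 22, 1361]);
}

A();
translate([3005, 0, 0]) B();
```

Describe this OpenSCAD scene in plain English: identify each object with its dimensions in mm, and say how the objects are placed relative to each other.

A is an I-beam lying along x, 2775 mm long. Overall section height 318 mm. Two flanges 200 mm wide (y) and 30 mm thick, one on the floor and one at the top; a web 20 mm thick runs between them, centred on the flange width.

B is a fence section. Two 90×90 mm posts, 1418 mm tall, stand on the floor with a clear span of 1467 mm between their inner faces. Two horizontal rails of 90×64 mm section span the gap between the posts with their undersides at z = 215 mm and z = 1180 mm, flush with the posts' −y face. 9 pickets, each 72 mm wide, 22 mm thick and 1361 mm tall, are fixed to the +y face of the rails with their bottoms at z = 51 mm, evenly spaced across the span with equal gaps (rounded down to the nearest mm) at the −x end and between each pair — any rounding remainder accumulates at the +x end.

The fence section is on the floor beside the I-beam on its +x side.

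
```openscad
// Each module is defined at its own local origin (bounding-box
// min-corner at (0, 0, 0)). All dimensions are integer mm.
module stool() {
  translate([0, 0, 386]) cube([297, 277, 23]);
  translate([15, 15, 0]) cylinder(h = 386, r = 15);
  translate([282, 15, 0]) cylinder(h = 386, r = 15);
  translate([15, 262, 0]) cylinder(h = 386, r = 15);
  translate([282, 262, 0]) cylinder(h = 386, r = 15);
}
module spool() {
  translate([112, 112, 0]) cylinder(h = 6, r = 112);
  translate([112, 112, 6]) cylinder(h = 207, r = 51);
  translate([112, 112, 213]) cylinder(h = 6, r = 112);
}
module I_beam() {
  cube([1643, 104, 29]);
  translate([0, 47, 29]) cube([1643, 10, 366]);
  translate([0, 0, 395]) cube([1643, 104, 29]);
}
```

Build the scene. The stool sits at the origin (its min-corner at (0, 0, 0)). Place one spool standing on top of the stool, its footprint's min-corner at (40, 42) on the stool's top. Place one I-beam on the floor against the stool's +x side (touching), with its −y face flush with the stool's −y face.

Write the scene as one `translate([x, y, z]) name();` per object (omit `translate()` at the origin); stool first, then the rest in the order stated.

stool();
translate([40, 42, 409]) spool();
translate([297, 0, 0]) I_beam();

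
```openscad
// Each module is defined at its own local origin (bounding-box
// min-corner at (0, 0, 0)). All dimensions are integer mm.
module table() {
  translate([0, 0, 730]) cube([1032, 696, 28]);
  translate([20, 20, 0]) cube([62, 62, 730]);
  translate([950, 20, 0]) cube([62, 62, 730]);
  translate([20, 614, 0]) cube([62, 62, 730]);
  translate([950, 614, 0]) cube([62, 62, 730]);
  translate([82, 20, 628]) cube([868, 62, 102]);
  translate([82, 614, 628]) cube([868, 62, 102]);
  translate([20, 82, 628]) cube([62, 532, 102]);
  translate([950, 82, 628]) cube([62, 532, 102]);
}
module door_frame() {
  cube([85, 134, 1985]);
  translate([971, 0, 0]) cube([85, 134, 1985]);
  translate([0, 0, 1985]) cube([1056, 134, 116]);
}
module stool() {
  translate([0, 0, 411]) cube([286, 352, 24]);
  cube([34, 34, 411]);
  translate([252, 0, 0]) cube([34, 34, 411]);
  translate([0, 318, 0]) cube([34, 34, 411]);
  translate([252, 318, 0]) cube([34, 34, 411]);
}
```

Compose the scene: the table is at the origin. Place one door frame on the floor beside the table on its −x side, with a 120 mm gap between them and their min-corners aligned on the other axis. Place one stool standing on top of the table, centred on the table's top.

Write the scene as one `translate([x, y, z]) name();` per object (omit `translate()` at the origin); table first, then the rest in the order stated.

table();
translate([-1176, 0, 0]) door_frame();
translate([373, 172, 758]) stool();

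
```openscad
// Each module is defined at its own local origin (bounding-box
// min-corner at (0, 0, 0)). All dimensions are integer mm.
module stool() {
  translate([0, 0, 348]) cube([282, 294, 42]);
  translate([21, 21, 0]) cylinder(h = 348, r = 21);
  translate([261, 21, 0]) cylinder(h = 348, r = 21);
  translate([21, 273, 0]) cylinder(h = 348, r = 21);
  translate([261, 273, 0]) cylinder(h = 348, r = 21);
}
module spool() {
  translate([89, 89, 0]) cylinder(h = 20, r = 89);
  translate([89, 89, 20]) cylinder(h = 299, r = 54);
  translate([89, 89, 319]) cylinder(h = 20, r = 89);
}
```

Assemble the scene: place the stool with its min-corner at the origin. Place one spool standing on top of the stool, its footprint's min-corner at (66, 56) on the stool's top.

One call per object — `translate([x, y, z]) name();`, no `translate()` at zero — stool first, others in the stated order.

stool();
translate([66, 56, 390]) spool();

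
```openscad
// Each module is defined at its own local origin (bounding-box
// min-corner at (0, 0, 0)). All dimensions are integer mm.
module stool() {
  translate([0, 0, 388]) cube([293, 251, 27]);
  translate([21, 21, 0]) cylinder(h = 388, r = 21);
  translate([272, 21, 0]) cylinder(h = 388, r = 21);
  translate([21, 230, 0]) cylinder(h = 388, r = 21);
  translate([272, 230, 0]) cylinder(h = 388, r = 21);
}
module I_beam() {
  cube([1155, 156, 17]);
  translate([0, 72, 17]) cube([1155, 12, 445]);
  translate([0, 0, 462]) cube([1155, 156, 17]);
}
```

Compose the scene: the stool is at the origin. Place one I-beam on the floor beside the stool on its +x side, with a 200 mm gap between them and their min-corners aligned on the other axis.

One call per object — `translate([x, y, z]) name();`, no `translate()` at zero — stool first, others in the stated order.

stool();
translate([493, 0, 0]) I_beam();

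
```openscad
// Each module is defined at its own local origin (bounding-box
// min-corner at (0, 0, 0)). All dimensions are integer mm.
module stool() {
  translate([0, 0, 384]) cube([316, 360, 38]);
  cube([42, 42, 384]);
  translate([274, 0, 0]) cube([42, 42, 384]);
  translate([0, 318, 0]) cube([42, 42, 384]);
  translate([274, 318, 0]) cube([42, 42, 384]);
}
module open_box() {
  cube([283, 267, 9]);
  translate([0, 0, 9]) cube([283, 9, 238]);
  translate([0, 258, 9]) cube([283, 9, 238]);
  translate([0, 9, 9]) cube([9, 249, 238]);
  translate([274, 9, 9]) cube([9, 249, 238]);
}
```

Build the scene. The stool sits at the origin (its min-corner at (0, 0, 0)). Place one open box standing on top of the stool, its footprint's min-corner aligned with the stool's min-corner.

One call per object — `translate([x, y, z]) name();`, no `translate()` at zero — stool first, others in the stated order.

stool();
translate([0, 0, 422]) open_box();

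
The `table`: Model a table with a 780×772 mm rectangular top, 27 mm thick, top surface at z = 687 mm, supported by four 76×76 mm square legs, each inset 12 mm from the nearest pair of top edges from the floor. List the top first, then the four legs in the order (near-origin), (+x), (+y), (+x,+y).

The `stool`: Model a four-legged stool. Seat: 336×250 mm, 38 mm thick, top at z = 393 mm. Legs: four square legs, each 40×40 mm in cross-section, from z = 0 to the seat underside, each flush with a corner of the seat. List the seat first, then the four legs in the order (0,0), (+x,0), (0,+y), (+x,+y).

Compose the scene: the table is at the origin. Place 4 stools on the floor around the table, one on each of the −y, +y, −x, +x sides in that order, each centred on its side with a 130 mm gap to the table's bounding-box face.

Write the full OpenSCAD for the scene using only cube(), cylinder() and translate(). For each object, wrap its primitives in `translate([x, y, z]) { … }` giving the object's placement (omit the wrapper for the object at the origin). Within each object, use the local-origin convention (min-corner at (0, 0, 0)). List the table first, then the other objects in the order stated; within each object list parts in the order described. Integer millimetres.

translate([0, 0, 660]) cube([780, 772, 27]);
translate([12, 12, 0]) cube([76, 76, 660]);
translate([692, 12, 0]) cube([76, 76, 660]);
translate([12, 684, 0]) cube([76, 76, 660]);
translate([692, 684, 0]) cube([76, 76, 660]);
translate([222, -380, 0]) {
  translate([0, 0, 355]) cube([336, 250, 38]);
  cube([40, 40, 355]);
  translate([296, 0, 0]) cube([40, 40, 355]);
  translate([0, 210, 0]) cube([40, 40, 355]);
  translate([296, 210, 0]) cube([40, 40, 355]);
}
translate([222, 902, 0]) {
  translate([0, 0, 355]) cube([336, 250, 38]);
  cube([40, 40, 355]);
  translate([296, 0, 0]) cube([40, 40, 355]);
  translate([0, 210, 0]) cube([40, 40, 355]);
  translate([296, 210, 0]) cube([40, 40, 355]);
}
translate([-466, 261, 0]) {
  translate([0, 0, 355]) cube([336, 250, 38]);
  cube([40, 40, 355]);
  translate([296, 0, 0]) cube([40, 40, 355]);
  translate([0, 210, 0]) cube([40, 40, 355]);
  translate([296, 210, 0]) cube([40, 40, 355]);
}
translate([910, 261, 0]) {
  translate([0, 0, 355]) cube([336, 250, 38]);
  cube([40, 40, 355]);
  translate([296, 0, 0]) cube([40, 40, 355]);
  translate([0, 210, 0]) cube([40, 40, 355]);
  translate([296, 210, 0]) cube([40, 40, 355]);
}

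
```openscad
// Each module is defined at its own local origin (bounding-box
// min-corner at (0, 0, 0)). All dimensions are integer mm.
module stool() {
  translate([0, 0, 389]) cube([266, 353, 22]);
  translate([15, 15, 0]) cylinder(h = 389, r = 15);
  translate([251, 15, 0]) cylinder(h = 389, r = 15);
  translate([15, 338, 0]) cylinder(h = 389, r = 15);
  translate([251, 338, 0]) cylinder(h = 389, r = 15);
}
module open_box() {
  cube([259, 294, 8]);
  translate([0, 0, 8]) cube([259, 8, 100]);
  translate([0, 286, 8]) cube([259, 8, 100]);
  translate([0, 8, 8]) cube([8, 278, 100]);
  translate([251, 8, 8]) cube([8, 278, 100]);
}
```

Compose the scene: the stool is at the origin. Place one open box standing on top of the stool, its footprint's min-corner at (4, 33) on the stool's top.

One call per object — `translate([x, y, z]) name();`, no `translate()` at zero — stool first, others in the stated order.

stool();
translate([4, 33, 411]) open_box();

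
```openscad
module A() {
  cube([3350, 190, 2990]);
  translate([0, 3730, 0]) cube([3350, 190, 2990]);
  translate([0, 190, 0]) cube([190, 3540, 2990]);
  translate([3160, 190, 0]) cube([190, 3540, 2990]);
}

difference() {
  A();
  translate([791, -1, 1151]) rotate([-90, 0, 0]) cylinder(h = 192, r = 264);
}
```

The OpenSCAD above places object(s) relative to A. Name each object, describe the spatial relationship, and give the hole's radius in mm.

A is a house frame. The house frame has a circular hole through its front wall. The hole's radius is 264 mm.

The subtracted cylinder has r = 264 mm.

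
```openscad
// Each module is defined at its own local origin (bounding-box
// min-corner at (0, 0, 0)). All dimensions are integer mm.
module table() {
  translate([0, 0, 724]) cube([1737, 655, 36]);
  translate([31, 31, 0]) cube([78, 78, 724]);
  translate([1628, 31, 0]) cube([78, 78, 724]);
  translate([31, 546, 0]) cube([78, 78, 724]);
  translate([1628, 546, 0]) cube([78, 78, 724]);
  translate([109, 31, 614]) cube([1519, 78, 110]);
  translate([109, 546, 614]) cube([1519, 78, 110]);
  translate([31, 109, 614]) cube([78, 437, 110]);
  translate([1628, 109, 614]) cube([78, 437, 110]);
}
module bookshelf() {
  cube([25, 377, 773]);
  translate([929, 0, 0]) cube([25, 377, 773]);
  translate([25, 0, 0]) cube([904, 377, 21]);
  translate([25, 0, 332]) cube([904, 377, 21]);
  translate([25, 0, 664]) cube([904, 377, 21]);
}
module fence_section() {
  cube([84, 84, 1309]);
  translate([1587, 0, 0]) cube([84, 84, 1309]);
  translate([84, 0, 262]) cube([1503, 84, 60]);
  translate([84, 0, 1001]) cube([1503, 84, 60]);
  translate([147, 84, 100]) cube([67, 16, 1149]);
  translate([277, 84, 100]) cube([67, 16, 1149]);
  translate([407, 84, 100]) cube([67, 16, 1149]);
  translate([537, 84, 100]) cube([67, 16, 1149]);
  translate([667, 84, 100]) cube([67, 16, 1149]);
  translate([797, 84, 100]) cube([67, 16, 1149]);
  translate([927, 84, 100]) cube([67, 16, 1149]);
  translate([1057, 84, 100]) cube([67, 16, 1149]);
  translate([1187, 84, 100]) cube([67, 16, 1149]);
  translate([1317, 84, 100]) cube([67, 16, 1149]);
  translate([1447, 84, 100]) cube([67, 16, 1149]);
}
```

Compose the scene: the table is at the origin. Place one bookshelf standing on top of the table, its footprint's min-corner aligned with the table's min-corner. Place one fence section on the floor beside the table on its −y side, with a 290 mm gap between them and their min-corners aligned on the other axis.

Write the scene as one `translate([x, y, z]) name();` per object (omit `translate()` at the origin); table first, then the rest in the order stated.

table();
translate([0, 0, 760]) bookshelf();
translate([0, -390, 0]) fence_section();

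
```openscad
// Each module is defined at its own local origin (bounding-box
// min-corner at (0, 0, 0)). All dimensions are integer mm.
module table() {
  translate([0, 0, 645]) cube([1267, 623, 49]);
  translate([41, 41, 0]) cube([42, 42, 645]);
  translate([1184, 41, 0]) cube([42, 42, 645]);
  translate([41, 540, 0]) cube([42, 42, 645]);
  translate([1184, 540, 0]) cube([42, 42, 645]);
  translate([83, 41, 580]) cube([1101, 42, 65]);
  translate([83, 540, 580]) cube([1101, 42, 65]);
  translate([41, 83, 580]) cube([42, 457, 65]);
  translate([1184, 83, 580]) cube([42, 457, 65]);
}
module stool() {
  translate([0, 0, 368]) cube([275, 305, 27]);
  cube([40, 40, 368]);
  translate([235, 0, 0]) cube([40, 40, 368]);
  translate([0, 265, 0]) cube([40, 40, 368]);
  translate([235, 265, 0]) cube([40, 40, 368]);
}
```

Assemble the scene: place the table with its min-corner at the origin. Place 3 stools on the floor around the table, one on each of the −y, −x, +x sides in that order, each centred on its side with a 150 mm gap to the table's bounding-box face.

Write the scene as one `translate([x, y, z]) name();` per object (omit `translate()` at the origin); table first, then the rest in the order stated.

table();
translate([496, -455, 0]) stool();
translate([-425, 159, 0]) stool();
translate([1417, 159, 0]) stool();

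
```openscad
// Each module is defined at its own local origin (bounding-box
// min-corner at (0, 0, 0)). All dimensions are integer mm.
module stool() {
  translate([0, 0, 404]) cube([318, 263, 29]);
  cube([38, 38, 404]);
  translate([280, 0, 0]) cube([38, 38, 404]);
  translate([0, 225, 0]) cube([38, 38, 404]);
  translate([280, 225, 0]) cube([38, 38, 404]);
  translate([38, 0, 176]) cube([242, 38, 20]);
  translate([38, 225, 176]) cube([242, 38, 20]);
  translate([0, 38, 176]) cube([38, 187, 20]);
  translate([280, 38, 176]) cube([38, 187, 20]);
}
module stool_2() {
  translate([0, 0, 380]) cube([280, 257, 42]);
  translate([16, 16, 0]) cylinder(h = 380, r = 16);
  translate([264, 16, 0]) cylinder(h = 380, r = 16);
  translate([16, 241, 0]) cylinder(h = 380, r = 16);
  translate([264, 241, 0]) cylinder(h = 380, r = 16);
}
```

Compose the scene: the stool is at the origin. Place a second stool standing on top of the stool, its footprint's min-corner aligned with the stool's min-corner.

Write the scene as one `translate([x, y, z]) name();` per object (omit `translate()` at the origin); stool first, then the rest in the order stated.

stool();
translate([0, 0, 433]) stool_2();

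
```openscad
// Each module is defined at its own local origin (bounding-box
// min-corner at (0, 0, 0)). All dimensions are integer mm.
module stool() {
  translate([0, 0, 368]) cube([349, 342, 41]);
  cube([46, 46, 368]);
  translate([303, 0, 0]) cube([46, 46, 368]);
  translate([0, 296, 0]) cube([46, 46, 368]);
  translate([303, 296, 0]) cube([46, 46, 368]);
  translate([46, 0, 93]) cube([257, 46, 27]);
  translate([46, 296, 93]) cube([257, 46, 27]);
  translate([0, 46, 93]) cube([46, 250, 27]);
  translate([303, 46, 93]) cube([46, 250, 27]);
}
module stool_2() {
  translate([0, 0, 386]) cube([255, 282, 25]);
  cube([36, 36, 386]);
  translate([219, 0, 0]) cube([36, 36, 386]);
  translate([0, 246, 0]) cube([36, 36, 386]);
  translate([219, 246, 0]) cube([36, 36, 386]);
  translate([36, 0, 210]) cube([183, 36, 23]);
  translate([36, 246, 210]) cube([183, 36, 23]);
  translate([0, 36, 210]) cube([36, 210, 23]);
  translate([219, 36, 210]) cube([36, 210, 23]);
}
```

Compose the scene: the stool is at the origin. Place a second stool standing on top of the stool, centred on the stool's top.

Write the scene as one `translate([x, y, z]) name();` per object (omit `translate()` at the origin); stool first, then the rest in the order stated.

stool();
translate([47, 30, 409]) stool_2();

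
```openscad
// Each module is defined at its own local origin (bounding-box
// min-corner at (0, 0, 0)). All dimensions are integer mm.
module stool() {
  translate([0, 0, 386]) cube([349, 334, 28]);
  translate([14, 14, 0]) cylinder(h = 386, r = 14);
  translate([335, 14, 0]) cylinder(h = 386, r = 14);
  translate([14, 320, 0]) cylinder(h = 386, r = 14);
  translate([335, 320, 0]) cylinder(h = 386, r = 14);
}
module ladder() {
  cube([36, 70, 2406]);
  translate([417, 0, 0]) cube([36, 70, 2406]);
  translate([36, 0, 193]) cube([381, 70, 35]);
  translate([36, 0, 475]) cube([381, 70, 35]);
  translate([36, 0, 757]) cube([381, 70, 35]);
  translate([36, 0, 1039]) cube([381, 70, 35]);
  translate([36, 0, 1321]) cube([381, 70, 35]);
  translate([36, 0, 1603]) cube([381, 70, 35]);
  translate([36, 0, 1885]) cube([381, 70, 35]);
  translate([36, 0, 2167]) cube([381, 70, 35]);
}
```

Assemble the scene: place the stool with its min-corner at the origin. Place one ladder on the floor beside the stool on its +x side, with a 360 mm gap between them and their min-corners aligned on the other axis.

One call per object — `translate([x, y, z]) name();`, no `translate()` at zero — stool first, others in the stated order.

stool();
translate([709, 0, 0]) ladder();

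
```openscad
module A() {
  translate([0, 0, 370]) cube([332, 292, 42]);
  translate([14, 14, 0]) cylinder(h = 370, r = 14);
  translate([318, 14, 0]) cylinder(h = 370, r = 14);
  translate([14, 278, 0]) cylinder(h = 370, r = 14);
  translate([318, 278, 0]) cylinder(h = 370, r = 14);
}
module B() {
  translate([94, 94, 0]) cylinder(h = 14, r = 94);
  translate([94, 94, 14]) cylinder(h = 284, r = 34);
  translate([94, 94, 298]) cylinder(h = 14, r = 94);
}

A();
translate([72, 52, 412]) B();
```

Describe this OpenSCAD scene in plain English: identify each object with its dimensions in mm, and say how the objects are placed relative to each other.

A is a four-legged stool. The seat is 332×292 mm, 42 mm thick, top at z = 412 mm. It stands on four round legs, each 28 mm in diameter, from z = 0 to the seat underside, each leg's axis is inset half a diameter from the nearest pair of seat edges (so the leg's bounding box is flush with the corner).

B is a spool: two coaxial disc flanges of radius 94 mm and thickness 14 mm, joined by a core cylinder of radius 34 mm and height 284 mm. The lower flange rests on z = 0 and the three cylinders share a vertical axis.

The spool is on top of the stool, centred.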